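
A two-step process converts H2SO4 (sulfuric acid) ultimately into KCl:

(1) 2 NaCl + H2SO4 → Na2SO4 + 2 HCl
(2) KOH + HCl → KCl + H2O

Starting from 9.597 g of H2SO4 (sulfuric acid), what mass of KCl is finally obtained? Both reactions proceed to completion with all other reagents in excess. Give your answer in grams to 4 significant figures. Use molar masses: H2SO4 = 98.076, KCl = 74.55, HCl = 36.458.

n(H2SO4) = 9.5970 / 98.076 = 0.097853 mol.
Step 1 gives a 1:2 ratio of H2SO4 to HCl, so n(HCl) = 0.19571 mol.
In step 2 the HCl:KCl ratio is 1:1, so n(KCl) = 0.19571 mol.
Mass of KCl = 0.19571 × 74.55 = 14.590 g.

14.59 g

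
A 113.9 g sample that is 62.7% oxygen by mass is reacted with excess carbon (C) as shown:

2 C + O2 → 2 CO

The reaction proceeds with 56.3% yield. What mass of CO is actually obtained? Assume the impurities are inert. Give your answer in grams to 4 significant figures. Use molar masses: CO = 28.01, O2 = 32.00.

70.39 g

Pure O2 available = 113.9 g × 0.627 = 71.415 g.
n(O2) = 71.415 g / 32.00 g/mol = 2.2317 mol.
From the equation the O2:CO mole ratio is 1:2, so n(CO) = 2.2317 × 2/1 = 4.4635 mol.
Mass of CO = 4.4635 mol × 28.01 g/mol = 125.02 g.
Actual mass collected = 125.02 g × 0.563 = 70.387 g.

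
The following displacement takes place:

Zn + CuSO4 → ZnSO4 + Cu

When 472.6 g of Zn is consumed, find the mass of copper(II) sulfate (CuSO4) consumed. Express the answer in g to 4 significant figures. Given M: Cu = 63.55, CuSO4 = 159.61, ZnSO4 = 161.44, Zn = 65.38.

n(Zn) = 472.60 g / 65.38 g/mol = 7.2285 mol.
From the equation the Zn:CuSO4 mole ratio is 1:1, so n(CuSO4) = 7.2285 × 1/1 = 7.2285 mol.
Mass of CuSO4 = 7.2285 mol × 159.61 g/mol = 1153.7 g.

1154 g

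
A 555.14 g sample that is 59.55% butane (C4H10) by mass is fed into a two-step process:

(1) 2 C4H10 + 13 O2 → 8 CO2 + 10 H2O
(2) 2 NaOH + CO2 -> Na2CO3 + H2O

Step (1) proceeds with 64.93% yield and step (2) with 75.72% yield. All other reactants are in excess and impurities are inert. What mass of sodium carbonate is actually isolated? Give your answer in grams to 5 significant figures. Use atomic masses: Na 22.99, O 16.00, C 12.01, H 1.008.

Pure C4H10 = 555.14 × 0.5955 = 330.586 g.
M(C4H10) = 4(12.01) + 10(1.008) = 58.12 g/mol.
M(Na2CO3) = 2(22.99) + 12.01 + 3(16.00) = 105.99 g/mol.
n(C4H10) = 330.586 / 58.12 = 5.68799 mol.
Step 1 (C4H10:CO2 = 2:8): theoretical n(CO2) = 22.7520 mol; at 64.93% yield, n(CO2) = 14.7728 mol.
Step 2 (CO2:Na2CO3 = 1:1): theoretical n(Na2CO3) = 14.7728 mol, so theoretical mass = 14.7728 × 105.99 = 1565.77 g.
At 75.72% yield, actual mass of Na2CO3 = 1565.77 × 0.7572 = 1185.60 g.

1185.6 g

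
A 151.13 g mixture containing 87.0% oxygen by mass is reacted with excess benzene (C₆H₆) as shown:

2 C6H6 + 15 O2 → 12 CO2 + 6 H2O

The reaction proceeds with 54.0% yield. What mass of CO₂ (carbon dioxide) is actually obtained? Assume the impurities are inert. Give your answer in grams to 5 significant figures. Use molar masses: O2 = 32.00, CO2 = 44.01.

78.119 g

Pure O2 available = 151.13 g × 0.870 = 131.483 g.
n(O2) = 131.483 g / 32.00 g/mol = 4.10885 mol.
From the equation the O2:CO2 mole ratio is 15:12, so n(CO2) = 4.10885 × 12/15 = 3.28708 mol.
Mass of CO2 = 3.28708 mol × 44.01 g/mol = 144.664 g.
Actual mass collected = 144.664 g × 0.540 = 78.1187 g.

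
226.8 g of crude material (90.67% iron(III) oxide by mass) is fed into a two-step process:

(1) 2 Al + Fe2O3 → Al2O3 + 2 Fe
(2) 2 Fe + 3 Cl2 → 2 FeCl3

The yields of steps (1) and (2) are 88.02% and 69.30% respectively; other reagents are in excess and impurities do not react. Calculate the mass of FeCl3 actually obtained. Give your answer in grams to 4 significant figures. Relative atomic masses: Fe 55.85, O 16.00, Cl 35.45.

254.8 g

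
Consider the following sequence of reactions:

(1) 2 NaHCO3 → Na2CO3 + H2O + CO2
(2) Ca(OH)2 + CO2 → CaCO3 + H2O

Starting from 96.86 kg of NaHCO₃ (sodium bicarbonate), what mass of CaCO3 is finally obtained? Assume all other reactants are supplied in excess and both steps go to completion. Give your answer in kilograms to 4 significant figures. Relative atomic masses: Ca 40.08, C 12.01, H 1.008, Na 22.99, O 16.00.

M(NaHCO3) = 22.99 + 1.008 + 12.01 + 3(16.00) = 84.008 g/mol.
M(CaCO3) = 40.08 + 12.01 + 3(16.00) = 100.09 g/mol.
96.86 kg = 96860 g.
n(NaHCO3) = 96860 / 84.008 = 1153.0 mol.
Step 1 gives a 2:1 ratio of NaHCO3 to CO2, so n(CO2) = 576.49 mol.
In step 2 the CO2:CaCO3 ratio is 1:1, so n(CaCO3) = 576.49 mol.
Mass of CaCO3 = 576.49 × 100.09 = 57701 g = 57.70 kg.

57.70 kg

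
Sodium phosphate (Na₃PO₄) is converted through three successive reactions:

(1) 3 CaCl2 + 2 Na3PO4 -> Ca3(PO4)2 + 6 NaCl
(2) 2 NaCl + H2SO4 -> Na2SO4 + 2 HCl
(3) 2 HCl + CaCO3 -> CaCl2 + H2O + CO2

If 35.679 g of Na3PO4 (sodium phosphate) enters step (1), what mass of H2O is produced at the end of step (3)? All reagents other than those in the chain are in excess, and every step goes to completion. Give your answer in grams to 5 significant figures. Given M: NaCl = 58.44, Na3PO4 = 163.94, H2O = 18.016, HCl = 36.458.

5.8814 g

n(Na3PO4) = 35.679 / 163.94 = 0.217635 mol.
Reaction (1): Na3PO4→NaCl ratio 2:6 ⇒ n(NaCl) = 0.652904 mol.
Reaction (2): NaCl→HCl ratio 2:2 ⇒ n(HCl) = 0.652904 mol.
Reaction (3): HCl→H2O ratio 2:1 ⇒ n(H2O) = 0.326452 mol.
Mass of H2O = 0.326452 × 18.016 = 5.88135 g.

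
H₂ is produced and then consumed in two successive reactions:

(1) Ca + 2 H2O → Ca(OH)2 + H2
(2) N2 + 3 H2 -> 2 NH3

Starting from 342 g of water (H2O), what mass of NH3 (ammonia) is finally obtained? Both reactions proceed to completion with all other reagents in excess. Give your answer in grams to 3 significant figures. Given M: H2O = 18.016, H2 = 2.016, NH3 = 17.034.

108 g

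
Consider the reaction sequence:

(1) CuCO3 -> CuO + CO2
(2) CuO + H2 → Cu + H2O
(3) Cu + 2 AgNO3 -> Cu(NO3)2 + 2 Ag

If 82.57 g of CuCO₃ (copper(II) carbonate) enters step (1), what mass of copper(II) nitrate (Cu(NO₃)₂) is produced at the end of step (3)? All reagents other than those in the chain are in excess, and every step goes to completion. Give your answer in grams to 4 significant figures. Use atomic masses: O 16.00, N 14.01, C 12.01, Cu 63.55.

M(CuCO3) = 63.55 + 12.01 + 3(16.00) = 123.56 g/mol.
M(Cu(NO3)2) = 63.55 + 2(14.01) + 6(16.00) = 187.57 g/mol.
n(CuCO3) = 82.57 / 123.56 = 0.66826 mol.
Reaction (1): CuCO3→CuO ratio 1:1 ⇒ n(CuO) = 0.66826 mol.
Reaction (2): CuO→Cu ratio 1:1 ⇒ n(Cu) = 0.66826 mol.
Reaction (3): Cu→Cu(NO3)2 ratio 1:1 ⇒ n(Cu(NO3)2) = 0.66826 mol.
Mass of Cu(NO3)2 = 0.66826 × 187.57 = 125.35 g.

125.3 g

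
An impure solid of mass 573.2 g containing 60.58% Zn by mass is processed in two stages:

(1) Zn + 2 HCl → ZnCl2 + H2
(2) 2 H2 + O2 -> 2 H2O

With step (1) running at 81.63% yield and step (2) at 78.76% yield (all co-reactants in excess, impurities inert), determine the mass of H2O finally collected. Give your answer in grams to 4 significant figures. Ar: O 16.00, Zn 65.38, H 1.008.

Pure Zn = 573.2 × 0.6058 = 347.24 g.
M(Zn) = 65.38 g/mol.
M(H2O) = 2(1.008) + 16.00 = 18.016 g/mol.
n(Zn) = 347.24 / 65.38 = 5.3112 mol.
Step 1 (Zn:H2 = 1:1): theoretical n(H2) = 5.3112 mol; at 81.63% yield, n(H2) = 4.3355 mol.
Step 2 (H2:H2O = 2:2): theoretical n(H2O) = 4.3355 mol, so theoretical mass = 4.3355 × 18.016 = 78.109 g.
At 78.76% yield, actual mass of H2O = 78.109 × 0.7876 = 61.518 g.

61.52 g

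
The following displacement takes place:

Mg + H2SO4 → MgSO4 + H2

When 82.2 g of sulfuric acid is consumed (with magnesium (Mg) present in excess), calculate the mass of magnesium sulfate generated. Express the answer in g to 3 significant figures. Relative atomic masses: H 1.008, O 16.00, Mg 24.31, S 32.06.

M(H2SO4) = 2(1.008) + 32.06 + 4(16.00) = 98.076 g/mol.
M(MgSO4) = 24.31 + 32.06 + 4(16.00) = 120.37 g/mol.
n(H2SO4) = 82.20 g / 98.076 g/mol = 0.8381 mol.
From the equation the H2SO4:MgSO4 mole ratio is 1:1, so n(MgSO4) = 0.8381 × 1/1 = 0.8381 mol.
Mass of MgSO4 = 0.8381 mol × 120.37 g/mol = 100.9 g.

101 g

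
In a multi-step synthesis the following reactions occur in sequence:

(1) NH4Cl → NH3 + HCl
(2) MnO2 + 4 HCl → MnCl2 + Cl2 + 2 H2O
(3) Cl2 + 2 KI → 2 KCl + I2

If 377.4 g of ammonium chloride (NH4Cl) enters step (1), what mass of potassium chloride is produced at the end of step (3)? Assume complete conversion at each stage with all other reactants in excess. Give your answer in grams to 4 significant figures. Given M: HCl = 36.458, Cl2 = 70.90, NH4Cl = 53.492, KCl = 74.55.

263.0 g

n(NH4Cl) = 377.4 / 53.492 = 7.0553 mol.
Reaction (1): NH4Cl→HCl ratio 1:1 ⇒ n(HCl) = 7.0553 mol.
Reaction (2): HCl→Cl2 ratio 4:1 ⇒ n(Cl2) = 1.7638 mol.
Reaction (3): Cl2→KCl ratio 1:2 ⇒ n(KCl) = 3.5276 mol.
Mass of KCl = 3.5276 × 74.55 = 262.98 g.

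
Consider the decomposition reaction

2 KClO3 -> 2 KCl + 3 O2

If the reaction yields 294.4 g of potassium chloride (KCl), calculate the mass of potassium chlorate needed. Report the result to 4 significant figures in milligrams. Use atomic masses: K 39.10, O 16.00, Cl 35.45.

484000 mg

M(KCl) = 39.10 + 35.45 = 74.55 g/mol.
M(KClO3) = 39.10 + 35.45 + 3(16.00) = 122.55 g/mol.
n(KCl) = 294.40 g / 74.55 g/mol = 3.9490 mol.
From the equation the KCl:KClO3 mole ratio is 2:2, so n(KClO3) = 3.9490 × 2/2 = 3.9490 mol.
Mass of KClO3 = 3.9490 mol × 122.55 g/mol = 483.95 g.
Converting to mg: 483.95 g = 484000 mg.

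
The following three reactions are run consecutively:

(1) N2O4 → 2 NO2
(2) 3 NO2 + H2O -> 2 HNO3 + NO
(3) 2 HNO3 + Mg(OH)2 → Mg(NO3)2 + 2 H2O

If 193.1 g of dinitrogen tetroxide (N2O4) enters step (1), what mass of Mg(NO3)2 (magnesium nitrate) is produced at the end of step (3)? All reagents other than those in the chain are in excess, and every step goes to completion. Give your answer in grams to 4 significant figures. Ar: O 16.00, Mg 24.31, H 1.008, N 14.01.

207.5 g

M(N2O4) = 2(14.01) + 4(16.00) = 92.02 g/mol.
M(Mg(NO3)2) = 24.31 + 2(14.01) + 6(16.00) = 148.33 g/mol.
n(N2O4) = 193.1 / 92.02 = 2.0985 mol.
Reaction (1): N2O4→NO2 ratio 1:2 ⇒ n(NO2) = 4.1969 mol.
Reaction (2): NO2→HNO3 ratio 3:2 ⇒ n(HNO3) = 2.7979 mol.
Reaction (3): HNO3→Mg(NO3)2 ratio 2:1 ⇒ n(Mg(NO3)2) = 1.3990 mol.
Mass of Mg(NO3)2 = 1.3990 × 148.33 = 207.51 g.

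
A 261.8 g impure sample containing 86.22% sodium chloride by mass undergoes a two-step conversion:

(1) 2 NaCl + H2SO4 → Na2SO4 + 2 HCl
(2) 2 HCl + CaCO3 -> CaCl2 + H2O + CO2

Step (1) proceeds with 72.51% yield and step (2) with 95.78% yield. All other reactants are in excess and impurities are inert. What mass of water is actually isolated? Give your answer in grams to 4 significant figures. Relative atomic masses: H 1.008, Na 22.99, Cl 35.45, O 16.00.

Pure NaCl = 261.8 × 0.8622 = 225.72 g.
M(NaCl) = 22.99 + 35.45 = 58.44 g/mol.
M(H2O) = 2(1.008) + 16.00 = 18.016 g/mol.
n(NaCl) = 225.72 / 58.44 = 3.8625 mol.
Step 1 (NaCl:HCl = 2:2): theoretical n(HCl) = 3.8625 mol; at 72.51% yield, n(HCl) = 2.8007 mol.
Step 2 (HCl:H2O = 2:1): theoretical n(H2O) = 1.4003 mol, so theoretical mass = 1.4003 × 18.016 = 25.229 g.
At 95.78% yield, actual mass of H2O = 25.229 × 0.9578 = 24.164 g.

24.16 g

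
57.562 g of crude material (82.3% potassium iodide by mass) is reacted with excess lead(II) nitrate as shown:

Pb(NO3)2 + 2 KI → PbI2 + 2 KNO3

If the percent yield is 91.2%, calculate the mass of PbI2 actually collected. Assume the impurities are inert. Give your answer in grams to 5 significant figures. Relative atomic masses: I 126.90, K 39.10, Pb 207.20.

59.992 g

Pure KI available = 57.562 g × 0.823 = 47.3735 g.
M(KI) = 39.10 + 126.90 = 166.00 g/mol.
M(PbI2) = 207.20 + 2(126.90) = 461.00 g/mol.
n(KI) = 47.3735 g / 166.00 g/mol = 0.285383 mol.
From the equation the KI:PbI2 mole ratio is 2:1, so n(PbI2) = 0.285383 × 1/2 = 0.142691 mol.
Mass of PbI2 = 0.142691 mol × 461.00 g/mol = 65.7807 g.
Actual mass collected = 65.7807 g × 0.912 = 59.9920 g.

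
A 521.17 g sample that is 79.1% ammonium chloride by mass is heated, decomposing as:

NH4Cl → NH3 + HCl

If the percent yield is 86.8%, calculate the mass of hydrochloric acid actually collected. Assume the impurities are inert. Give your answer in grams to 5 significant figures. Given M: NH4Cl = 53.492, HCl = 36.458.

243.88 g

Pure NH4Cl available = 521.17 g × 0.791 = 412.245 g.
n(NH4Cl) = 412.245 g / 53.492 g/mol = 7.70668 mol.
From the equation the NH4Cl:HCl mole ratio is 1:1, so n(HCl) = 7.70668 × 1/1 = 7.70668 mol.
Mass of HCl = 7.70668 mol × 36.458 g/mol = 280.970 g.
Actual mass collected = 280.970 g × 0.868 = 243.882 g.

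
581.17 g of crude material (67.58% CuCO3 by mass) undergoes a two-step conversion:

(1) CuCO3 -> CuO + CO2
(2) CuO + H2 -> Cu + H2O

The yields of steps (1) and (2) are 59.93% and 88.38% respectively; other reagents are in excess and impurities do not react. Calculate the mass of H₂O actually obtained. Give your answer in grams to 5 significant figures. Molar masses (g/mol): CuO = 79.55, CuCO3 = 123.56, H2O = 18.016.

30.332 g

Pure CuCO3 = 581.17 × 0.6758 = 392.755 g.
n(CuCO3) = 392.755 / 123.56 = 3.17866 mol.
Step 1 (CuCO3:CuO = 1:1): theoretical n(CuO) = 3.17866 mol; at 59.93% yield, n(CuO) = 1.90497 mol.
Step 2 (CuO:H2O = 1:1): theoretical n(H2O) = 1.90497 mol, so theoretical mass = 1.90497 × 18.016 = 34.3199 g.
At 88.38% yield, actual mass of H2O = 34.3199 × 0.8838 = 30.3319 g.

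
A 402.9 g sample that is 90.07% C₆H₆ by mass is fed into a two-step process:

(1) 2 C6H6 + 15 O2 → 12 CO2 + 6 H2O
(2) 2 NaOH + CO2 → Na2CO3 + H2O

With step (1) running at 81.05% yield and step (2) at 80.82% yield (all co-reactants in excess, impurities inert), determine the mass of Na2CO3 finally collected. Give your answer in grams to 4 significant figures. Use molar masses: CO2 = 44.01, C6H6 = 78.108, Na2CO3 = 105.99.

Pure C6H6 = 402.9 × 0.9007 = 362.89 g.
n(C6H6) = 362.89 / 78.108 = 4.6460 mol.
Step 1 (C6H6:CO2 = 2:12): theoretical n(CO2) = 27.876 mol; at 81.05% yield, n(CO2) = 22.594 mol.
Step 2 (CO2:Na2CO3 = 1:1): theoretical n(Na2CO3) = 22.594 mol, so theoretical mass = 22.594 × 105.99 = 2394.7 g.
At 80.82% yield, actual mass of Na2CO3 = 2394.7 × 0.8082 = 1935.4 g.

1935 g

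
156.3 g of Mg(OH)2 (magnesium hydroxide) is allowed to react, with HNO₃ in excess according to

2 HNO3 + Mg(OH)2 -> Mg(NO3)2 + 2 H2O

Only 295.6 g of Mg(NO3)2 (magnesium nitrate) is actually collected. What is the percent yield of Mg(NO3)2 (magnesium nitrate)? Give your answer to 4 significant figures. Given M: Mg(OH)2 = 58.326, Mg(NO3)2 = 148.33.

74.37 %

n(Mg(OH)2) = 156.30 g / 58.326 g/mol = 2.6798 mol.
From the equation the Mg(OH)2:Mg(NO3)2 mole ratio is 1:1, so n(Mg(NO3)2) = 2.6798 × 1/1 = 2.6798 mol.
Mass of Mg(NO3)2 = 2.6798 mol × 148.33 g/mol = 397.49 g.
This is the theoretical yield. Percent yield = 295.6 g / 397.49 g × 100% = 74.367%.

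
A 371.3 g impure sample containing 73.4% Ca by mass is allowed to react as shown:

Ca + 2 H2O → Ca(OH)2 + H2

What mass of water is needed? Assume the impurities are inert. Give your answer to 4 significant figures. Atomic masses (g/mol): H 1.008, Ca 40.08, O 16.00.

245.0 g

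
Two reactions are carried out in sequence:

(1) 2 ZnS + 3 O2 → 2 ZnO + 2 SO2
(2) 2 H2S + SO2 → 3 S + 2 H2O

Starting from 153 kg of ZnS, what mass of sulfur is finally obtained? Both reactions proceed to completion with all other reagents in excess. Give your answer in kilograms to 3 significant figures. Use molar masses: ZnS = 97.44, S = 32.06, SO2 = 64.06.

151 kg

153 kg = 153000 g.
n(ZnS) = 153000 / 97.44 = 1570 mol.
Step 1 gives a 2:2 ratio of ZnS to SO2, so n(SO2) = 1570 mol.
In step 2 the SO2:S ratio is 1:3, so n(S) = 4711 mol.
Mass of S = 4711 × 32.06 = 151000 g = 151 kg.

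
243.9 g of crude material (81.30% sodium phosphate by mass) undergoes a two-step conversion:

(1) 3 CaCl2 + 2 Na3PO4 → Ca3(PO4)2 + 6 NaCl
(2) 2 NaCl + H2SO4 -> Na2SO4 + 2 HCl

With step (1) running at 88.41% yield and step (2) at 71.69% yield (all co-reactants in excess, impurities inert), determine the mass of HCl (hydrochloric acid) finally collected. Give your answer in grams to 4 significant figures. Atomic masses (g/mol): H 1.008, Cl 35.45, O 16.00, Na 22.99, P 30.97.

83.85 g

Pure Na3PO4 = 243.9 × 0.8130 = 198.29 g.
M(Na3PO4) = 3(22.99) + 30.97 + 4(16.00) = 163.94 g/mol.
M(HCl) = 1.008 + 35.45 = 36.458 g/mol.
n(Na3PO4) = 198.29 / 163.94 = 1.2095 mol.
Step 1 (Na3PO4:NaCl = 2:6): theoretical n(NaCl) = 3.6286 mol; at 88.41% yield, n(NaCl) = 3.2080 mol.
Step 2 (NaCl:HCl = 2:2): theoretical n(HCl) = 3.2080 mol, so theoretical mass = 3.2080 × 36.458 = 116.96 g.
At 71.69% yield, actual mass of HCl = 116.96 × 0.7169 = 83.848 g.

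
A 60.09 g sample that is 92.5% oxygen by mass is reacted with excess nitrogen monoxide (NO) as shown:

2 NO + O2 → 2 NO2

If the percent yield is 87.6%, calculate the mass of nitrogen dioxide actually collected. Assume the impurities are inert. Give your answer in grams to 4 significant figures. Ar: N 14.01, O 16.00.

140.0 g

Pure O2 available = 60.09 g × 0.925 = 55.583 g.
M(O2) = 2(16.00) = 32.00 g/mol.
M(NO2) = 14.01 + 2(16.00) = 46.01 g/mol.
n(O2) = 55.583 g / 32.00 g/mol = 1.7370 mol.
From the equation the O2:NO2 mole ratio is 1:2, so n(NO2) = 1.7370 × 2/1 = 3.4740 mol.
Mass of NO2 = 3.4740 mol × 46.01 g/mol = 159.84 g.
Actual mass collected = 159.84 g × 0.876 = 140.02 g.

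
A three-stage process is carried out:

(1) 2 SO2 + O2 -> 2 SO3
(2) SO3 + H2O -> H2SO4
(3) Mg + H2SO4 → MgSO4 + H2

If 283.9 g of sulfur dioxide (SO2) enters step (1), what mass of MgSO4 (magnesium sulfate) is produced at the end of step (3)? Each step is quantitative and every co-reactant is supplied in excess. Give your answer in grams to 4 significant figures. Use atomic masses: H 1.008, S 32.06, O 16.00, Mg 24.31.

533.5 g

M(SO2) = 32.06 + 2(16.00) = 64.06 g/mol.
M(MgSO4) = 24.31 + 32.06 + 4(16.00) = 120.37 g/mol.
n(SO2) = 283.9 / 64.06 = 4.4318 mol.
Reaction (1): SO2→SO3 ratio 2:2 ⇒ n(SO3) = 4.4318 mol.
Reaction (2): SO3→H2SO4 ratio 1:1 ⇒ n(H2SO4) = 4.4318 mol.
Reaction (3): H2SO4→MgSO4 ratio 1:1 ⇒ n(MgSO4) = 4.4318 mol.
Mass of MgSO4 = 4.4318 × 120.37 = 533.45 g.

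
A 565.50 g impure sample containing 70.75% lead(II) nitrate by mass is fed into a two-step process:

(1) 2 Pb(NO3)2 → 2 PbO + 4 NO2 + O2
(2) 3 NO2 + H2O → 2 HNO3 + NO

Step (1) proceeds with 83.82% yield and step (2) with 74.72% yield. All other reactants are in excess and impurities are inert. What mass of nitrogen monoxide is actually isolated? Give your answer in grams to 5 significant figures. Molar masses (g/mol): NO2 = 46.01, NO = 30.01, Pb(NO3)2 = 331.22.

Pure Pb(NO3)2 = 565.50 × 0.7075 = 400.091 g.
n(Pb(NO3)2) = 400.091 / 331.22 = 1.20793 mol.
Step 1 (Pb(NO3)2:NO2 = 2:4): theoretical n(NO2) = 2.41586 mol; at 83.82% yield, n(NO2) = 2.02498 mol.
Step 2 (NO2:NO = 3:1): theoretical n(NO) = 0.674992 mol, so theoretical mass = 0.674992 × 30.01 = 20.2565 g.
At 74.72% yield, actual mass of NO = 20.2565 × 0.7472 = 15.1357 g.

15.136 g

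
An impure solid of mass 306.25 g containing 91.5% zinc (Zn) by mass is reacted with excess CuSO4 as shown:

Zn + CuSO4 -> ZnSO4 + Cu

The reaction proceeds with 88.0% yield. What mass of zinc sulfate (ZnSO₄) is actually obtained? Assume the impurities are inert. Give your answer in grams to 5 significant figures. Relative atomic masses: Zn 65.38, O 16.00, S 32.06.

608.90 g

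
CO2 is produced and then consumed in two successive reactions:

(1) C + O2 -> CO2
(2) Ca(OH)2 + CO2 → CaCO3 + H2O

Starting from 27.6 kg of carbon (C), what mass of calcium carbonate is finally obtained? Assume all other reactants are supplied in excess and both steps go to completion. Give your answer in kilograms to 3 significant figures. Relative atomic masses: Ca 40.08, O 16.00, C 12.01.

M(C) = 12.01 g/mol.
M(CaCO3) = 40.08 + 12.01 + 3(16.00) = 100.09 g/mol.
27.6 kg = 27600 g.
n(C) = 27600 / 12.01 = 2298 mol.
Step 1 gives a 1:1 ratio of C to CO2, so n(CO2) = 2298 mol.
In step 2 the CO2:CaCO3 ratio is 1:1, so n(CaCO3) = 2298 mol.
Mass of CaCO3 = 2298 × 100.09 = 230000 g = 230 kg.

230 kg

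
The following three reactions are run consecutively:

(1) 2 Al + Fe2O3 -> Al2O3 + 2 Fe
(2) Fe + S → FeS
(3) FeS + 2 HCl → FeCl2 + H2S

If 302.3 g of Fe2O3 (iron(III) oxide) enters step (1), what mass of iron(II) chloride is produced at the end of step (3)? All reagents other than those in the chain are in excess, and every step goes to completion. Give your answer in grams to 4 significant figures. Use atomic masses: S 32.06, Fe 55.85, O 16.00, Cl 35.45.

479.9 g

M(Fe2O3) = 2(55.85) + 3(16.00) = 159.70 g/mol.
M(FeCl2) = 55.85 + 2(35.45) = 126.75 g/mol.
n(Fe2O3) = 302.3 / 159.70 = 1.8929 mol.
Reaction (1): Fe2O3→Fe ratio 1:2 ⇒ n(Fe) = 3.7858 mol.
Reaction (2): Fe→FeS ratio 1:1 ⇒ n(FeS) = 3.7858 mol.
Reaction (3): FeS→FeCl2 ratio 1:1 ⇒ n(FeCl2) = 3.7858 mol.
Mass of FeCl2 = 3.7858 × 126.75 = 479.86 g.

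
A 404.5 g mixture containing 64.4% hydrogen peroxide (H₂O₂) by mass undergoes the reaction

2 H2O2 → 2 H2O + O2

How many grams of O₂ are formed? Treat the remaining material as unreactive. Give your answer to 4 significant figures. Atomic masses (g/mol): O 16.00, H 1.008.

Mass of pure H2O2 = 404.5 g × 0.644 = 260.50 g.
M(H2O2) = 2(1.008) + 2(16.00) = 34.016 g/mol.
M(O2) = 2(16.00) = 32.00 g/mol.
n(H2O2) = 260.50 g / 34.016 g/mol = 7.6581 mol.
From the equation the H2O2:O2 mole ratio is 2:1, so n(O2) = 7.6581 × 1/2 = 3.8291 mol.
Mass of O2 = 3.8291 mol × 32.00 g/mol = 122.53 g.

122.5 g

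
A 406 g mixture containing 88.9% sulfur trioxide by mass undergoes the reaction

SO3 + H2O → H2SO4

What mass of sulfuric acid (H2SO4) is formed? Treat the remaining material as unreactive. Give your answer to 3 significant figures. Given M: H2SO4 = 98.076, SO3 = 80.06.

442 g

Mass of pure SO3 = 406 g × 0.889 = 360.9 g.
n(SO3) = 360.9 g / 80.06 g/mol = 4.508 mol.
From the equation the SO3:H2SO4 mole ratio is 1:1, so n(H2SO4) = 4.508 × 1/1 = 4.508 mol.
Mass of H2SO4 = 4.508 mol × 98.076 g/mol = 442.2 g.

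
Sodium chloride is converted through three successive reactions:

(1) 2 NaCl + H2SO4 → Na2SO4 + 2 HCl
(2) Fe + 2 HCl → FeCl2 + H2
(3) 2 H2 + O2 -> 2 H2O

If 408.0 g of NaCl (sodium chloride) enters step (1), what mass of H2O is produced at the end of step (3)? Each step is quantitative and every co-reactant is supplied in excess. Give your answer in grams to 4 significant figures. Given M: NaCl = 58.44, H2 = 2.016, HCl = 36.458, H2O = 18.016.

n(NaCl) = 408.0 / 58.44 = 6.9815 mol.
Reaction (1): NaCl→HCl ratio 2:2 ⇒ n(HCl) = 6.9815 mol.
Reaction (2): HCl→H2 ratio 2:1 ⇒ n(H2) = 3.4908 mol.
Reaction (3): H2→H2O ratio 2:2 ⇒ n(H2O) = 3.4908 mol.
Mass of H2O = 3.4908 × 18.016 = 62.890 g.

62.89 g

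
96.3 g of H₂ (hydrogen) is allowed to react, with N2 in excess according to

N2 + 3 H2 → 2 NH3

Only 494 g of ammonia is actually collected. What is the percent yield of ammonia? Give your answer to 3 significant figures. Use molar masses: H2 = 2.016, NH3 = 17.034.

91.1 %

n(H2) = 96.30 g / 2.016 g/mol = 47.77 mol.
From the equation the H2:NH3 mole ratio is 3:2, so n(NH3) = 47.77 × 2/3 = 31.85 mol.
Mass of NH3 = 31.85 mol × 17.034 g/mol = 542.5 g.
This is the theoretical yield. Percent yield = 494 g / 542.5 g × 100% = 91.07%.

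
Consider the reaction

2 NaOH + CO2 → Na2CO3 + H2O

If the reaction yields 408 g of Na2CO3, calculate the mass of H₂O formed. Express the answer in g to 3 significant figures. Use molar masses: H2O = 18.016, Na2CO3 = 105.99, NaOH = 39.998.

n(Na2CO3) = 408.0 g / 105.99 g/mol = 3.849 mol.
From the equation the Na2CO3:H2O mole ratio is 1:1, so n(H2O) = 3.849 × 1/1 = 3.849 mol.
Mass of H2O = 3.849 mol × 18.016 g/mol = 69.35 g.

69.4 g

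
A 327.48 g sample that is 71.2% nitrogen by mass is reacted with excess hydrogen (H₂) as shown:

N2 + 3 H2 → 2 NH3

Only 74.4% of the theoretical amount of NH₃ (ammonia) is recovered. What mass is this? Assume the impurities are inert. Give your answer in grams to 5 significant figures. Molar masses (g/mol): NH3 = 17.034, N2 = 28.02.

Pure N2 available = 327.48 g × 0.712 = 233.166 g.
n(N2) = 233.166 g / 28.02 g/mol = 8.32140 mol.
From the equation the N2:NH3 mole ratio is 1:2, so n(NH3) = 8.32140 × 2/1 = 16.6428 mol.
Mass of NH3 = 16.6428 mol × 17.034 g/mol = 283.494 g.
Actual mass collected = 283.494 g × 0.744 = 210.919 g.

210.92 g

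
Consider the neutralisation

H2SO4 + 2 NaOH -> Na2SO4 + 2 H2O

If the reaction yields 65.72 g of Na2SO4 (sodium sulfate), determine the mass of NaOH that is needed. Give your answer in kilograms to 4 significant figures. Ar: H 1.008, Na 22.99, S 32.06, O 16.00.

M(Na2SO4) = 2(22.99) + 32.06 + 4(16.00) = 142.04 g/mol.
M(NaOH) = 22.99 + 16.00 + 1.008 = 39.998 g/mol.
n(Na2SO4) = 65.720 g / 142.04 g/mol = 0.46269 mol.
From the equation the Na2SO4:NaOH mole ratio is 1:2, so n(NaOH) = 0.46269 × 2/1 = 0.92537 mol.
Mass of NaOH = 0.92537 mol × 39.998 g/mol = 37.013 g.
Converting to kg: 37.013 g = 0.03701 kg.

0.03701 kg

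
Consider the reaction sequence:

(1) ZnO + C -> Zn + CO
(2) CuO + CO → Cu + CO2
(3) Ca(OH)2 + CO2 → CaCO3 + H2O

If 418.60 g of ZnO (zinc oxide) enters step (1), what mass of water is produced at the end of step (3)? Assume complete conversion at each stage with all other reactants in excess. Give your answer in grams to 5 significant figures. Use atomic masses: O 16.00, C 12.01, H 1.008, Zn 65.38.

92.670 g

M(ZnO) = 65.38 + 16.00 = 81.38 g/mol.
M(H2O) = 2(1.008) + 16.00 = 18.016 g/mol.
n(ZnO) = 418.60 / 81.38 = 5.14377 mol.
Reaction (1): ZnO→CO ratio 1:1 ⇒ n(CO) = 5.14377 mol.
Reaction (2): CO→CO2 ratio 1:1 ⇒ n(CO2) = 5.14377 mol.
Reaction (3): CO2→H2O ratio 1:1 ⇒ n(H2O) = 5.14377 mol.
Mass of H2O = 5.14377 × 18.016 = 92.6702 g.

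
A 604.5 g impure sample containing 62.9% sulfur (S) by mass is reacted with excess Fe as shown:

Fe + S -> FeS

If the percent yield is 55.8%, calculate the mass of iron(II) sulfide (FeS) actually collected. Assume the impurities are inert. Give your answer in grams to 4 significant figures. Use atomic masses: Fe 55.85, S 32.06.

Pure S available = 604.5 g × 0.629 = 380.23 g.
M(S) = 32.06 g/mol.
M(FeS) = 55.85 + 32.06 = 87.91 g/mol.
n(S) = 380.23 g / 32.06 g/mol = 11.860 mol.
From the equation the S:FeS mole ratio is 1:1, so n(FeS) = 11.860 × 1/1 = 11.860 mol.
Mass of FeS = 11.860 mol × 87.91 g/mol = 1042.6 g.
Actual mass collected = 1042.6 g × 0.558 = 581.78 g.

581.8 g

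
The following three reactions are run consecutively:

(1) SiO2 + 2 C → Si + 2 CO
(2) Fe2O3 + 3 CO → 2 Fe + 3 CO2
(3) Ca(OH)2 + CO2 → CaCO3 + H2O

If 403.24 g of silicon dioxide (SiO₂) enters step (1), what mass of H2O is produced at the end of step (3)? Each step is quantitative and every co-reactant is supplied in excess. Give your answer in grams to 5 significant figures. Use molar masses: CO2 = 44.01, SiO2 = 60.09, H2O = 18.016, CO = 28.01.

n(SiO2) = 403.24 / 60.09 = 6.71060 mol.
Reaction (1): SiO2→CO ratio 1:2 ⇒ n(CO) = 13.4212 mol.
Reaction (2): CO→CO2 ratio 3:3 ⇒ n(CO2) = 13.4212 mol.
Reaction (3): CO2→H2O ratio 1:1 ⇒ n(H2O) = 13.4212 mol.
Mass of H2O = 13.4212 × 18.016 = 241.796 g.

241.80 g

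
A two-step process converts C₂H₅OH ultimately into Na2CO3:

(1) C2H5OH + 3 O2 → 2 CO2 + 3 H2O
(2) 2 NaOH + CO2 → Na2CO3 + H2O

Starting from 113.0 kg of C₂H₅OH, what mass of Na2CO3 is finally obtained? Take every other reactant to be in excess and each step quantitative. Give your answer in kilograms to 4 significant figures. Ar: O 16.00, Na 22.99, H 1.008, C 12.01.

520.0 kg

M(C2H5OH) = 2(12.01) + 6(1.008) + 16.00 = 46.068 g/mol.
M(Na2CO3) = 2(22.99) + 12.01 + 3(16.00) = 105.99 g/mol.
113.0 kg = 113000 g.
n(C2H5OH) = 113000 / 46.068 = 2452.9 mol.
Step 1 gives a 1:2 ratio of C2H5OH to CO2, so n(CO2) = 4905.8 mol.
In step 2 the CO2:Na2CO3 ratio is 1:1, so n(Na2CO3) = 4905.8 mol.
Mass of Na2CO3 = 4905.8 × 105.99 = 519960 g = 520.0 kg.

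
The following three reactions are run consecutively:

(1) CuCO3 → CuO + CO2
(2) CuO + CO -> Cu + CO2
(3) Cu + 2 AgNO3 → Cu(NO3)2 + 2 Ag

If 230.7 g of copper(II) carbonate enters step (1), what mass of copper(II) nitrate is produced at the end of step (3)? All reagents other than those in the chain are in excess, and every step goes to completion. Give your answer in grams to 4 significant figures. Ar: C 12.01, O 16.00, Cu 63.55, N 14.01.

350.2 g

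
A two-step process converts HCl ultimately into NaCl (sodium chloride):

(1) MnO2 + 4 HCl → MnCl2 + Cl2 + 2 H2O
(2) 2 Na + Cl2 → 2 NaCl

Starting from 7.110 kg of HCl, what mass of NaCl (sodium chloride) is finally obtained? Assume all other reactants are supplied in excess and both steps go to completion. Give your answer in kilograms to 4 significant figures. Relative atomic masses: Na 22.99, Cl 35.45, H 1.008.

5.698 kg

M(HCl) = 1.008 + 35.45 = 36.458 g/mol.
M(NaCl) = 22.99 + 35.45 = 58.44 g/mol.
7.110 kg = 7110.0 g.
n(HCl) = 7110.0 / 36.458 = 195.02 mol.
Step 1 gives a 4:1 ratio of HCl to Cl2, so n(Cl2) = 48.755 mol.
In step 2 the Cl2:NaCl ratio is 1:2, so n(NaCl) = 97.509 mol.
Mass of NaCl = 97.509 × 58.44 = 5698.5 g = 5.698 kg.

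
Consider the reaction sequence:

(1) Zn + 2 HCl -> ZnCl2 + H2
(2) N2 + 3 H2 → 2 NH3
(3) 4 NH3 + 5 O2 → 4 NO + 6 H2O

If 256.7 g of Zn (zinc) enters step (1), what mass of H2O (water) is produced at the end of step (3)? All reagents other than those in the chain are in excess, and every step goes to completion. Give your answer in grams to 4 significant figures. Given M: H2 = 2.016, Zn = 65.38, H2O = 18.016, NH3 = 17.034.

70.74 g

n(Zn) = 256.7 / 65.38 = 3.9263 mol.
Reaction (1): Zn→H2 ratio 1:1 ⇒ n(H2) = 3.9263 mol.
Reaction (2): H2→NH3 ratio 3:2 ⇒ n(NH3) = 2.6175 mol.
Reaction (3): NH3→H2O ratio 4:6 ⇒ n(H2O) = 3.9263 mol.
Mass of H2O = 3.9263 × 18.016 = 70.736 g.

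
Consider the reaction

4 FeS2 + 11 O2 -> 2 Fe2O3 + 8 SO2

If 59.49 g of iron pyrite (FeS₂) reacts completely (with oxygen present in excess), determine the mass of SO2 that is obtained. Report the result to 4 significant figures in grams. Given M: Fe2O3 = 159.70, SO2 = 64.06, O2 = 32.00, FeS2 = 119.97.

63.53 g

n(FeS2) = 59.490 g / 119.97 g/mol = 0.49587 mol.
From the equation the FeS2:SO2 mole ratio is 4:8, so n(SO2) = 0.49587 × 8/4 = 0.99175 mol.
Mass of SO2 = 0.99175 mol × 64.06 g/mol = 63.531 g.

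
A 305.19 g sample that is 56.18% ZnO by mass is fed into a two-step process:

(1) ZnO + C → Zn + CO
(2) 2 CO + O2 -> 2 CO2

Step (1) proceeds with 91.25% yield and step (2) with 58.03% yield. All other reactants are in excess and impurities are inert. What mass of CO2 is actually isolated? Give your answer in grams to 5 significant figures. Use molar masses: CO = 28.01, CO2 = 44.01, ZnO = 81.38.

Pure ZnO = 305.19 × 0.5618 = 171.456 g.
n(ZnO) = 171.456 / 81.38 = 2.10685 mol.
Step 1 (ZnO:CO = 1:1): theoretical n(CO) = 2.10685 mol; at 91.25% yield, n(CO) = 1.92250 mol.
Step 2 (CO:CO2 = 2:2): theoretical n(CO2) = 1.92250 mol, so theoretical mass = 1.92250 × 44.01 = 84.6094 g.
At 58.03% yield, actual mass of CO2 = 84.6094 × 0.5803 = 49.0988 g.

49.099 g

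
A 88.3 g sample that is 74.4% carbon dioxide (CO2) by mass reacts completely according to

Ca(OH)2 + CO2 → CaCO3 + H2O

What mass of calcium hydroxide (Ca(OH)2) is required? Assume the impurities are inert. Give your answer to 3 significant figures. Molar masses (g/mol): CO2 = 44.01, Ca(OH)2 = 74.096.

111 g

Mass of pure CO2 = 88.3 g × 0.744 = 65.70 g.
n(CO2) = 65.70 g / 44.01 g/mol = 1.493 mol.
From the equation the CO2:Ca(OH)2 mole ratio is 1:1, so n(Ca(OH)2) = 1.493 × 1/1 = 1.493 mol.
Mass of Ca(OH)2 = 1.493 mol × 74.096 g/mol = 110.6 g.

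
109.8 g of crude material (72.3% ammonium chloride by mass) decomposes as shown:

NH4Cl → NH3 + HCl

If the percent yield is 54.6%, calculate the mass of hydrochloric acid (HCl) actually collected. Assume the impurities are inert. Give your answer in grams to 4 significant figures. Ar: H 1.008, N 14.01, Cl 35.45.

Pure NH4Cl available = 109.8 g × 0.723 = 79.385 g.
M(NH4Cl) = 14.01 + 4(1.008) + 35.45 = 53.492 g/mol.
M(HCl) = 1.008 + 35.45 = 36.458 g/mol.
n(NH4Cl) = 79.385 g / 53.492 g/mol = 1.4841 mol.
From the equation the NH4Cl:HCl mole ratio is 1:1, so n(HCl) = 1.4841 × 1/1 = 1.4841 mol.
Mass of HCl = 1.4841 mol × 36.458 g/mol = 54.106 g.
Actual mass collected = 54.106 g × 0.546 = 29.542 g.

29.54 g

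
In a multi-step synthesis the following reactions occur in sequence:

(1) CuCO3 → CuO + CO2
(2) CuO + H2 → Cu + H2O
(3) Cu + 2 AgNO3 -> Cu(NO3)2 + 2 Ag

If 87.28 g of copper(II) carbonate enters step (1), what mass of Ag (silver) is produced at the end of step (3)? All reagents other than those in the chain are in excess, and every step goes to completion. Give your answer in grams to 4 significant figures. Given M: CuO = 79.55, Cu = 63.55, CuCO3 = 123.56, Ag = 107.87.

152.4 g

n(CuCO3) = 87.28 / 123.56 = 0.70638 mol.
Reaction (1): CuCO3→CuO ratio 1:1 ⇒ n(CuO) = 0.70638 mol.
Reaction (2): CuO→Cu ratio 1:1 ⇒ n(Cu) = 0.70638 mol.
Reaction (3): Cu→Ag ratio 1:2 ⇒ n(Ag) = 1.4128 mol.
Mass of Ag = 1.4128 × 107.87 = 152.39 g.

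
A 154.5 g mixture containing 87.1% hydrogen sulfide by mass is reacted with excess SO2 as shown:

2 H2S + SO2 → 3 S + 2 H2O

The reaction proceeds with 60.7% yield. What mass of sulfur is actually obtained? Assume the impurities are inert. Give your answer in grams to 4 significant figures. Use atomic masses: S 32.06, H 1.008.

115.3 g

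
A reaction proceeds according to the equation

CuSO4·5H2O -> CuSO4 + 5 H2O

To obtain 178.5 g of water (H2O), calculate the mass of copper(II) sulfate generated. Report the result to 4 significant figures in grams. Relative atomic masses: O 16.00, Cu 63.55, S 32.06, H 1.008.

316.3 g

M(H2O) = 2(1.008) + 16.00 = 18.016 g/mol.
M(CuSO4) = 63.55 + 32.06 + 4(16.00) = 159.61 g/mol.
n(H2O) = 178.50 g / 18.016 g/mol = 9.9079 mol.
From the equation the H2O:CuSO4 mole ratio is 5:1, so n(CuSO4) = 9.9079 × 1/5 = 1.9816 mol.
Mass of CuSO4 = 1.9816 mol × 159.61 g/mol = 316.28 g.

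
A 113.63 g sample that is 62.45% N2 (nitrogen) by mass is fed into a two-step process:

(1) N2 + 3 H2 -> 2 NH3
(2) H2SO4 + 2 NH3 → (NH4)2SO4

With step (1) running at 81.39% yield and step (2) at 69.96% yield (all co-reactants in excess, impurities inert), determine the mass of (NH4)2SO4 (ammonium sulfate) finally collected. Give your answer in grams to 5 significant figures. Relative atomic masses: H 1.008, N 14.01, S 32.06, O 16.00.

Pure N2 = 113.63 × 0.6245 = 70.9619 g.
M(N2) = 2(14.01) = 28.02 g/mol.
M((NH4)2SO4) = 2(14.01) + 8(1.008) + 32.06 + 4(16.00) = 132.144 g/mol.
n(N2) = 70.9619 / 28.02 = 2.53255 mol.
Step 1 (N2:NH3 = 1:2): theoretical n(NH3) = 5.06509 mol; at 81.39% yield, n(NH3) = 4.12248 mol.
Step 2 (NH3:(NH4)2SO4 = 2:1): theoretical n((NH4)2SO4) = 2.06124 mol, so theoretical mass = 2.06124 × 132.144 = 272.380 g.
At 69.96% yield, actual mass of (NH4)2SO4 = 272.380 × 0.6996 = 190.557 g.

190.56 g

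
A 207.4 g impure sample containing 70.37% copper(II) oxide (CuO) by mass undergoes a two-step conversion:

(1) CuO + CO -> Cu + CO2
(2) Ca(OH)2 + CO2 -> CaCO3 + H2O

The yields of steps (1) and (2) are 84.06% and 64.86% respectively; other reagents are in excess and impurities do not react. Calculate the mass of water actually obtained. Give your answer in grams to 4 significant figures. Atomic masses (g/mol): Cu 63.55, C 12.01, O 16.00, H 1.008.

18.02 g

Pure CuO = 207.4 × 0.7037 = 145.95 g.
M(CuO) = 63.55 + 16.00 = 79.55 g/mol.
M(H2O) = 2(1.008) + 16.00 = 18.016 g/mol.
n(CuO) = 145.95 / 79.55 = 1.8347 mol.
Step 1 (CuO:CO2 = 1:1): theoretical n(CO2) = 1.8347 mol; at 84.06% yield, n(CO2) = 1.5422 mol.
Step 2 (CO2:H2O = 1:1): theoretical n(H2O) = 1.5422 mol, so theoretical mass = 1.5422 × 18.016 = 27.785 g.
At 64.86% yield, actual mass of H2O = 27.785 × 0.6486 = 18.021 g.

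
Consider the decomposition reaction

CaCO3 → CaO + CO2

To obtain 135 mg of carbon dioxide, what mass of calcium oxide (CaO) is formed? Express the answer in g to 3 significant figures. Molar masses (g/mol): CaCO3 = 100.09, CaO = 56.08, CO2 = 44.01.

0.172 g

Convert: 135 mg = 0.1350 g.
n(CO2) = 0.1350 g / 44.01 g/mol = 0.003067 mol.
From the equation the CO2:CaO mole ratio is 1:1, so n(CaO) = 0.003067 × 1/1 = 0.003067 mol.
Mass of CaO = 0.003067 mol × 56.08 g/mol = 0.1720 g.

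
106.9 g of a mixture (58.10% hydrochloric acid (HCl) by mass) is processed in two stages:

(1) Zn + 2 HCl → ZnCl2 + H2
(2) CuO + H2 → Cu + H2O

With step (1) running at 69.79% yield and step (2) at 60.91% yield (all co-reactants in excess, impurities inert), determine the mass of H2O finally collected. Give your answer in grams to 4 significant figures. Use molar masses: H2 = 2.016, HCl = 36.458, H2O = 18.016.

6.523 g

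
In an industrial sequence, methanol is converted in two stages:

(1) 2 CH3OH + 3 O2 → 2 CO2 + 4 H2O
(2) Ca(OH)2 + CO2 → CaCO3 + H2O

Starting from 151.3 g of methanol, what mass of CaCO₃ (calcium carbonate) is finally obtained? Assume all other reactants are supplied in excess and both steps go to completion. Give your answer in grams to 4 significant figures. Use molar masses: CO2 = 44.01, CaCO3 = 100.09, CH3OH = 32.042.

n(CH3OH) = 151.30 / 32.042 = 4.7219 mol.
Step 1 gives a 2:2 ratio of CH3OH to CO2, so n(CO2) = 4.7219 mol.
In step 2 the CO2:CaCO3 ratio is 1:1, so n(CaCO3) = 4.7219 mol.
Mass of CaCO3 = 4.7219 × 100.09 = 472.62 g.

472.6 g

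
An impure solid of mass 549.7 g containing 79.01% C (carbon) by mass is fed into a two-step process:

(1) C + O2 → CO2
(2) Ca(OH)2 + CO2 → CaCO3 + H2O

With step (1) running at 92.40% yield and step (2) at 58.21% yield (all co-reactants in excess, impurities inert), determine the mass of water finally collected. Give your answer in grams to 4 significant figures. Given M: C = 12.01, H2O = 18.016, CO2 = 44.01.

350.4 g

Pure C = 549.7 × 0.7901 = 434.32 g.
n(C) = 434.32 / 12.01 = 36.163 mol.
Step 1 (C:CO2 = 1:1): theoretical n(CO2) = 36.163 mol; at 92.40% yield, n(CO2) = 33.415 mol.
Step 2 (CO2:H2O = 1:1): theoretical n(H2O) = 33.415 mol, so theoretical mass = 33.415 × 18.016 = 602.00 g.
At 58.21% yield, actual mass of H2O = 602.00 × 0.5821 = 350.42 g.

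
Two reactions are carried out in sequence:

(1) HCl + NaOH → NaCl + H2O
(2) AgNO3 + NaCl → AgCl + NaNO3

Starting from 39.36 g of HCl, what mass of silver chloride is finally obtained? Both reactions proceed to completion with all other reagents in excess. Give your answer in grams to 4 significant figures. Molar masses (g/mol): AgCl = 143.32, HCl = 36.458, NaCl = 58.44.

154.7 g

n(HCl) = 39.360 / 36.458 = 1.0796 mol.
Step 1 gives a 1:1 ratio of HCl to NaCl, so n(NaCl) = 1.0796 mol.
In step 2 the NaCl:AgCl ratio is 1:1, so n(AgCl) = 1.0796 mol.
Mass of AgCl = 1.0796 × 143.32 = 154.73 g.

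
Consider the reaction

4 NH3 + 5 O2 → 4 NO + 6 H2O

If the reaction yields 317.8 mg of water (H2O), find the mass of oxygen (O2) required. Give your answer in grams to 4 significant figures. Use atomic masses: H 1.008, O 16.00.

M(H2O) = 2(1.008) + 16.00 = 18.016 g/mol.
M(O2) = 2(16.00) = 32.00 g/mol.
Convert: 317.8 mg = 0.31780 g.
n(H2O) = 0.31780 g / 18.016 g/mol = 0.017640 mol.
From the equation the H2O:O2 mole ratio is 6:5, so n(O2) = 0.017640 × 5/6 = 0.014700 mol.
Mass of O2 = 0.014700 mol × 32.00 g/mol = 0.47040 g.

0.4704 g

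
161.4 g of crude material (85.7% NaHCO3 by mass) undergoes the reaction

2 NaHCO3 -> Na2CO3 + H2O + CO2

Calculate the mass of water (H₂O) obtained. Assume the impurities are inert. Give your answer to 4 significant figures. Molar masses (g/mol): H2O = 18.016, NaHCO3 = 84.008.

Mass of pure NaHCO3 = 161.4 g × 0.857 = 138.32 g.
n(NaHCO3) = 138.32 g / 84.008 g/mol = 1.6465 mol.
From the equation the NaHCO3:H2O mole ratio is 2:1, so n(H2O) = 1.6465 × 1/2 = 0.82325 mol.
Mass of H2O = 0.82325 mol × 18.016 g/mol = 14.832 g.

14.83 g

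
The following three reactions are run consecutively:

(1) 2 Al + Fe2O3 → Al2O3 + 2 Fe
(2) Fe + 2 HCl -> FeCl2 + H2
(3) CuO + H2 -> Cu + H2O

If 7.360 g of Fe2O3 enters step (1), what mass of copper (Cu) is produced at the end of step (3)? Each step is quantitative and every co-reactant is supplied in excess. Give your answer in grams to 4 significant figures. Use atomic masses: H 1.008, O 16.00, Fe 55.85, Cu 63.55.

M(Fe2O3) = 2(55.85) + 3(16.00) = 159.70 g/mol.
M(Cu) = 63.55 g/mol.
n(Fe2O3) = 7.360 / 159.70 = 0.046086 mol.
Reaction (1): Fe2O3→Fe ratio 1:2 ⇒ n(Fe) = 0.092173 mol.
Reaction (2): Fe→H2 ratio 1:1 ⇒ n(H2) = 0.092173 mol.
Reaction (3): H2→Cu ratio 1:1 ⇒ n(Cu) = 0.092173 mol.
Mass of Cu = 0.092173 × 63.55 = 5.8576 g.

5.858 g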